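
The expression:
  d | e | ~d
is always true.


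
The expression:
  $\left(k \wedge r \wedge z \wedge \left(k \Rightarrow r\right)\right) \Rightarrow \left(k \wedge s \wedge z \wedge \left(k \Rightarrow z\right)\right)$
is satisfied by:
  {s: True, r: False, k: False, z: False}
  {s: False, r: False, k: False, z: False}
  {s: True, z: True, r: False, k: False}
  {z: True, s: False, r: False, k: False}
  {s: True, k: True, z: False, r: False}
  {k: True, z: False, r: False, s: False}
  {s: True, z: True, k: True, r: False}
  {z: True, k: True, s: False, r: False}
  {s: True, r: True, z: False, k: False}
  {r: True, z: False, k: False, s: False}
  {s: True, z: True, r: True, k: False}
  {z: True, r: True, s: False, k: False}
  {s: True, k: True, r: True, z: False}
  {k: True, r: True, z: False, s: False}
  {s: True, z: True, k: True, r: True}


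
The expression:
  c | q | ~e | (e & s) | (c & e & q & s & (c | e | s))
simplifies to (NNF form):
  c | q | s | ~e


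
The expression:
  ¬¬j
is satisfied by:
  {j: True}


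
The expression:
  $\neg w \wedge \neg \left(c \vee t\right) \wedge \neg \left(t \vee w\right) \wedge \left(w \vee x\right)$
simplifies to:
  $x \wedge \neg c \wedge \neg t \wedge \neg w$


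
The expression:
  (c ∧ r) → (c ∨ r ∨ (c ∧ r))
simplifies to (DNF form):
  True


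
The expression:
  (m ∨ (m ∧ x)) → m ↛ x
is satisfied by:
  {m: False, x: False}
  {x: True, m: False}
  {m: True, x: False}


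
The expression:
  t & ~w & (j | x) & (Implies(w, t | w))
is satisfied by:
  {t: True, x: True, j: True, w: False}
  {t: True, x: True, w: False, j: False}
  {t: True, j: True, w: False, x: False}


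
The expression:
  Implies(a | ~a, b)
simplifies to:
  b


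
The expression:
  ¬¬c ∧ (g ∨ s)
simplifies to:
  c ∧ (g ∨ s)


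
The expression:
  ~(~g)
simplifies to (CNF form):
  g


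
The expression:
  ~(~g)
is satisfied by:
  {g: True}


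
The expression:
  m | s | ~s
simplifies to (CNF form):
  True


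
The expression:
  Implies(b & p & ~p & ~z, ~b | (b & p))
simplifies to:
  True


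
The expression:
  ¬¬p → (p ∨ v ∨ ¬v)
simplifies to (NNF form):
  True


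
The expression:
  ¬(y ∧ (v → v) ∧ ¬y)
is always true.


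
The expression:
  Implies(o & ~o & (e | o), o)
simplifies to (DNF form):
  True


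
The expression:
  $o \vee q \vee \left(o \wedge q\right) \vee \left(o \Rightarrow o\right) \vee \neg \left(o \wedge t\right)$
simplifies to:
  $\text{True}$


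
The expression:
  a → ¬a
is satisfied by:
  {a: False}


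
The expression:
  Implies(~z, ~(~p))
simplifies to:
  p | z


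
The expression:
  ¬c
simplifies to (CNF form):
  ¬c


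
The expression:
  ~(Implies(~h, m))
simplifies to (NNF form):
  ~h & ~m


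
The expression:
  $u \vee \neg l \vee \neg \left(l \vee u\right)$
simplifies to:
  $u \vee \neg l$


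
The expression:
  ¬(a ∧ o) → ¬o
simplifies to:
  a ∨ ¬o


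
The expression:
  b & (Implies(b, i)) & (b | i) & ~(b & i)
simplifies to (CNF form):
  False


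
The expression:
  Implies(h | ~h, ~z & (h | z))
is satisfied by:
  {h: True, z: False}


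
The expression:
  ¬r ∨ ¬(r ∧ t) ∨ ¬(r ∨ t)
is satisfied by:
  {t: False, r: False}
  {r: True, t: False}
  {t: True, r: False}


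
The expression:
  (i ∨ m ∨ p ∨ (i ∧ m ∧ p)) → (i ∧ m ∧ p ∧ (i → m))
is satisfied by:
  {m: False, i: False, p: False}
  {i: True, p: True, m: True}


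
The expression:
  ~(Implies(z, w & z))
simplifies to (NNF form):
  z & ~w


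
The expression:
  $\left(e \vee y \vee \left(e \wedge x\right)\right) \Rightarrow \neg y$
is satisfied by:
  {y: False}


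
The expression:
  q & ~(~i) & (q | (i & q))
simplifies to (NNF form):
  i & q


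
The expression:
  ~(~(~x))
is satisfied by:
  {x: False}


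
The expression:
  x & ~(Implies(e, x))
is never true.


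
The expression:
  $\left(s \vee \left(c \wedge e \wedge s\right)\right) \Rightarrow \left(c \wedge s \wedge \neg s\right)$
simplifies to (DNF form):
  $\neg s$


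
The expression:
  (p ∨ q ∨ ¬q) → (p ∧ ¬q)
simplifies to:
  p ∧ ¬q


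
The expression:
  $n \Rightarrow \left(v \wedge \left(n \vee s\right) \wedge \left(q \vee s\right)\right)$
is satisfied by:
  {v: True, q: True, s: True, n: False}
  {v: True, q: True, s: False, n: False}
  {v: True, s: True, q: False, n: False}
  {v: True, s: False, q: False, n: False}
  {q: True, s: True, v: False, n: False}
  {q: True, s: False, v: False, n: False}
  {s: True, v: False, q: False, n: False}
  {s: False, v: False, q: False, n: False}
  {n: True, v: True, q: True, s: True}
  {n: True, v: True, q: True, s: False}
  {n: True, v: True, s: True, q: False}


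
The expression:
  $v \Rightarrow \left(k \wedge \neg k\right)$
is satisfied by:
  {v: False}


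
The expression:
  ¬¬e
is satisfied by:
  {e: True}


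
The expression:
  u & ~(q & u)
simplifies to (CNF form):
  u & ~q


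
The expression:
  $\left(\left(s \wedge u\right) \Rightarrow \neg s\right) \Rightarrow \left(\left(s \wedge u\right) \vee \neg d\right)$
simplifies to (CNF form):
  $\left(s \vee \neg d\right) \wedge \left(u \vee \neg d\right)$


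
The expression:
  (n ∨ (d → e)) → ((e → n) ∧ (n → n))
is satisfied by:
  {n: True, e: False}
  {e: False, n: False}
  {e: True, n: True}


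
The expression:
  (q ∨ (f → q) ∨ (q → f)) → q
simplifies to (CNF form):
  q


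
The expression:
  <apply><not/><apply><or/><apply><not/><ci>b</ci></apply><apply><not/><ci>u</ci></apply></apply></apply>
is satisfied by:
  {u: True, b: True}


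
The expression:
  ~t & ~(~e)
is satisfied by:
  {e: True, t: False}


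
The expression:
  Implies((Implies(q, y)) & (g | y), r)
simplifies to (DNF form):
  r | (q & ~y) | (~g & ~y)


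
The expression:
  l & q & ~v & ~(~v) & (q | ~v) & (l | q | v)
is never true.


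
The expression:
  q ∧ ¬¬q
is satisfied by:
  {q: True}


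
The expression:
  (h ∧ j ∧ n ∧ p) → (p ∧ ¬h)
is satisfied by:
  {p: False, n: False, h: False, j: False}
  {j: True, p: False, n: False, h: False}
  {h: True, p: False, n: False, j: False}
  {j: True, h: True, p: False, n: False}
  {n: True, j: False, p: False, h: False}
  {j: True, n: True, p: False, h: False}
  {h: True, n: True, j: False, p: False}
  {j: True, h: True, n: True, p: False}
  {p: True, h: False, n: False, j: False}
  {j: True, p: True, h: False, n: False}
  {h: True, p: True, j: False, n: False}
  {j: True, h: True, p: True, n: False}
  {n: True, p: True, h: False, j: False}
  {j: True, n: True, p: True, h: False}
  {h: True, n: True, p: True, j: False}


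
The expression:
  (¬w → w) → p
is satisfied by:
  {p: True, w: False}
  {w: False, p: False}
  {w: True, p: True}


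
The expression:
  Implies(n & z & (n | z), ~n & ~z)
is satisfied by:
  {z: False, n: False}
  {n: True, z: False}
  {z: True, n: False}


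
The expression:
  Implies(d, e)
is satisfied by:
  {e: True, d: False}
  {d: False, e: False}
  {d: True, e: True}


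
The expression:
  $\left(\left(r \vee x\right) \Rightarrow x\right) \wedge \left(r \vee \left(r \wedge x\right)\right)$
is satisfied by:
  {r: True, x: True}


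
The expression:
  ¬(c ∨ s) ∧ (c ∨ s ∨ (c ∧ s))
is never true.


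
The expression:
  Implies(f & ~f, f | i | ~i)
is always true.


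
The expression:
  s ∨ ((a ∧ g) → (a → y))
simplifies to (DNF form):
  s ∨ y ∨ ¬a ∨ ¬g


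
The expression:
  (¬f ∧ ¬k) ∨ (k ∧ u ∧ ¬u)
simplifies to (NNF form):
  ¬f ∧ ¬k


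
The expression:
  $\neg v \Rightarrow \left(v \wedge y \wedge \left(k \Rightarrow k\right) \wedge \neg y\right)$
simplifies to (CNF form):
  $v$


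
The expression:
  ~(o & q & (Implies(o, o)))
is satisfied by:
  {o: False, q: False}
  {q: True, o: False}
  {o: True, q: False}


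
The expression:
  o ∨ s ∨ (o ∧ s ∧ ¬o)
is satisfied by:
  {o: True, s: True}
  {o: True, s: False}
  {s: True, o: False}


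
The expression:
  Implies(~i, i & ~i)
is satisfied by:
  {i: True}


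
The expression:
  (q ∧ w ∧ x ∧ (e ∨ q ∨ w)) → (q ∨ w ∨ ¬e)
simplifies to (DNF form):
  True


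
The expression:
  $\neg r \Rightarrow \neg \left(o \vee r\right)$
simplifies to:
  $r \vee \neg o$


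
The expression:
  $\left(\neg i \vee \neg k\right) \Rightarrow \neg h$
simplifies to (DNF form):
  $\left(i \wedge k\right) \vee \neg h$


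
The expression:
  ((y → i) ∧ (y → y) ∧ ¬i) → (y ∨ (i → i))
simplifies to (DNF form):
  True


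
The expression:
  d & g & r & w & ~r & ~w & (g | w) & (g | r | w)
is never true.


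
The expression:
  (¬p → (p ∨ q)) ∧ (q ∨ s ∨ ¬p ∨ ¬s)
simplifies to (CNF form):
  p ∨ q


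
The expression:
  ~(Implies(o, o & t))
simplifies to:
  o & ~t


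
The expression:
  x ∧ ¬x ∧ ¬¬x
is never true.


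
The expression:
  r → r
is always true.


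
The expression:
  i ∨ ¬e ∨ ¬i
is always true.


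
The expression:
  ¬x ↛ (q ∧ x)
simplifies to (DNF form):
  ¬x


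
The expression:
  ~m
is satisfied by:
  {m: False}


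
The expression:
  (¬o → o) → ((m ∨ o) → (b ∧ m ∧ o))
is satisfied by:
  {m: True, b: True, o: False}
  {m: True, b: False, o: False}
  {b: True, m: False, o: False}
  {m: False, b: False, o: False}
  {m: True, o: True, b: True}


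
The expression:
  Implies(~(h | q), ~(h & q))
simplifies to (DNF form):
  True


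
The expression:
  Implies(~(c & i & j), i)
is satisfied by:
  {i: True}


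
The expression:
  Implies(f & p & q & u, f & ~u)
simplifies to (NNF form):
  ~f | ~p | ~q | ~u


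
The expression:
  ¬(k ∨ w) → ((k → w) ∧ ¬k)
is always true.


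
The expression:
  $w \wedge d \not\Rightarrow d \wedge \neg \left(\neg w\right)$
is never true.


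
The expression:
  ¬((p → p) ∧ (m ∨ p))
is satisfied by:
  {p: False, m: False}


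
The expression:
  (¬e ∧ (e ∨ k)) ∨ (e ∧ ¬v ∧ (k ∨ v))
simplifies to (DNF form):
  (k ∧ ¬e) ∨ (k ∧ ¬v)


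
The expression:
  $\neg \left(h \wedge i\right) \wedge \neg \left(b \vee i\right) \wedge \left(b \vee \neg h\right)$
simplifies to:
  $\neg b \wedge \neg h \wedge \neg i$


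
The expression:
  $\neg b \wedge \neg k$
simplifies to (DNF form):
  $\neg b \wedge \neg k$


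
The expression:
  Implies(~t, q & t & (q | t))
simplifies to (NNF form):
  t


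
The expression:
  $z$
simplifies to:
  $z$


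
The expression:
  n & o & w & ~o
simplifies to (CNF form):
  False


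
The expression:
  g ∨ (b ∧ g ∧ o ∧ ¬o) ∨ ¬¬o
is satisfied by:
  {o: True, g: True}
  {o: True, g: False}
  {g: True, o: False}


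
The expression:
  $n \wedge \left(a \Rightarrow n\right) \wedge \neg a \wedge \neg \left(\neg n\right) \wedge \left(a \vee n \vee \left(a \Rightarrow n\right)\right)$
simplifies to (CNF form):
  $n \wedge \neg a$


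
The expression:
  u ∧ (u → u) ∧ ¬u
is never true.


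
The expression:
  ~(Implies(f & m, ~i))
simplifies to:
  f & i & m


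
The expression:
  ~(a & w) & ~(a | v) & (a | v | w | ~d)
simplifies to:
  ~a & ~v & (w | ~d)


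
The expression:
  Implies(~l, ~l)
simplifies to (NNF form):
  True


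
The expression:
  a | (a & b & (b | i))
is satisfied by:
  {a: True}


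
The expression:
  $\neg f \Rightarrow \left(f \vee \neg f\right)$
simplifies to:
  $\text{True}$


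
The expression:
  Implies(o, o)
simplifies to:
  True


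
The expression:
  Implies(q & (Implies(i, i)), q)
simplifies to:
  True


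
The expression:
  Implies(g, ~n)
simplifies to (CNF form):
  ~g | ~n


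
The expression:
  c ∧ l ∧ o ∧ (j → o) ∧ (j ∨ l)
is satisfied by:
  {c: True, o: True, l: True}


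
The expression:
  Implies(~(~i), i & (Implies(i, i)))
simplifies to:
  True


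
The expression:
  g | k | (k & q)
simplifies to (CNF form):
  g | k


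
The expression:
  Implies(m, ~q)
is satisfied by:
  {m: False, q: False}
  {q: True, m: False}
  {m: True, q: False}


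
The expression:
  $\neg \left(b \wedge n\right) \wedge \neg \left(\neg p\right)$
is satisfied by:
  {p: True, n: False, b: False}
  {p: True, b: True, n: False}
  {p: True, n: True, b: False}


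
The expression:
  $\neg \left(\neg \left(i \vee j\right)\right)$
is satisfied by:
  {i: True, j: True}
  {i: True, j: False}
  {j: True, i: False}


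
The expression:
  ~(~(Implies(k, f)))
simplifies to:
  f | ~k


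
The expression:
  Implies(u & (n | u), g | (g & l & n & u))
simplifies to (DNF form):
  g | ~u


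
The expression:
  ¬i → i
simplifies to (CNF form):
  i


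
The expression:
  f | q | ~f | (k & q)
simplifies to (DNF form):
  True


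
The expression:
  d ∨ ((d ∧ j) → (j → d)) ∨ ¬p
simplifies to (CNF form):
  True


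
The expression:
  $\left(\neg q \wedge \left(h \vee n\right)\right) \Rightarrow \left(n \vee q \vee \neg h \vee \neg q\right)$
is always true.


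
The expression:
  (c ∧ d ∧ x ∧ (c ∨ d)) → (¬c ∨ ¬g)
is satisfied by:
  {g: False, c: False, d: False, x: False}
  {x: True, g: False, c: False, d: False}
  {d: True, g: False, c: False, x: False}
  {x: True, d: True, g: False, c: False}
  {c: True, x: False, g: False, d: False}
  {x: True, c: True, g: False, d: False}
  {d: True, c: True, x: False, g: False}
  {x: True, d: True, c: True, g: False}
  {g: True, d: False, c: False, x: False}
  {x: True, g: True, d: False, c: False}
  {d: True, g: True, x: False, c: False}
  {x: True, d: True, g: True, c: False}
  {c: True, g: True, d: False, x: False}
  {x: True, c: True, g: True, d: False}
  {d: True, c: True, g: True, x: False}


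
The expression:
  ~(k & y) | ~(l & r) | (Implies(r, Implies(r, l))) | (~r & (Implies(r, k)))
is always true.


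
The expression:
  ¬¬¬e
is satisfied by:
  {e: False}


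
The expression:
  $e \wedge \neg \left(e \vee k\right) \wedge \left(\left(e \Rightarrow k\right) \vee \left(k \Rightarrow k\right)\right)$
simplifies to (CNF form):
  $\text{False}$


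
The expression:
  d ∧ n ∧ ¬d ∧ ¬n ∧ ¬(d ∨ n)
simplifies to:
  False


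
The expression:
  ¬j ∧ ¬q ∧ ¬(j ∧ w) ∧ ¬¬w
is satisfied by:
  {w: True, q: False, j: False}


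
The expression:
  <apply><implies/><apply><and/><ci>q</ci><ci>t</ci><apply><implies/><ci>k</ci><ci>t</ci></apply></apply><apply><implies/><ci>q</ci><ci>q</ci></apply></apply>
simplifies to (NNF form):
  <true/>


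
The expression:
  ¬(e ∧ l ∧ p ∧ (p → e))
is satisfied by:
  {l: False, e: False, p: False}
  {p: True, l: False, e: False}
  {e: True, l: False, p: False}
  {p: True, e: True, l: False}
  {l: True, p: False, e: False}
  {p: True, l: True, e: False}
  {e: True, l: True, p: False}


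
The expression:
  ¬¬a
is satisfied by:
  {a: True}


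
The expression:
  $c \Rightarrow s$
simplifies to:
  $s \vee \neg c$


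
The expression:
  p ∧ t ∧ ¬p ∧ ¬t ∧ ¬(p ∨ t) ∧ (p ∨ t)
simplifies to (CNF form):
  False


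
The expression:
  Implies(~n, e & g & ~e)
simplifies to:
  n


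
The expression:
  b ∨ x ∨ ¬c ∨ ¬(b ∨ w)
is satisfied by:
  {b: True, x: True, c: False, w: False}
  {b: True, x: False, c: False, w: False}
  {x: True, b: False, c: False, w: False}
  {b: False, x: False, c: False, w: False}
  {w: True, b: True, x: True, c: False}
  {w: True, b: True, x: False, c: False}
  {w: True, x: True, b: False, c: False}
  {w: True, x: False, b: False, c: False}
  {b: True, c: True, x: True, w: False}
  {b: True, c: True, x: False, w: False}
  {c: True, x: True, b: False, w: False}
  {c: True, b: False, x: False, w: False}
  {w: True, c: True, b: True, x: True}
  {w: True, c: True, b: True, x: False}
  {w: True, c: True, x: True, b: False}


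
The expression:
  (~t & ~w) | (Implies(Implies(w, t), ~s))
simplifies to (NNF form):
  ~s | ~t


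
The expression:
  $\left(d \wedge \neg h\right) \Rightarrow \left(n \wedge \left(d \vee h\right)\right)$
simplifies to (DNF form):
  $h \vee n \vee \neg d$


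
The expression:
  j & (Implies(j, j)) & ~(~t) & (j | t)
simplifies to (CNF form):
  j & t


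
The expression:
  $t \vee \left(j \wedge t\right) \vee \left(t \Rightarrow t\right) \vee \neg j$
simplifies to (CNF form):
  $\text{True}$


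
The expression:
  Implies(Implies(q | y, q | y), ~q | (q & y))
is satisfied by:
  {y: True, q: False}
  {q: False, y: False}
  {q: True, y: True}


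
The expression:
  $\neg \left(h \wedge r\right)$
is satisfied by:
  {h: False, r: False}
  {r: True, h: False}
  {h: True, r: False}


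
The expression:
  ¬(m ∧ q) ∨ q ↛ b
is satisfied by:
  {m: False, q: False, b: False}
  {b: True, m: False, q: False}
  {q: True, m: False, b: False}
  {b: True, q: True, m: False}
  {m: True, b: False, q: False}
  {b: True, m: True, q: False}
  {q: True, m: True, b: False}


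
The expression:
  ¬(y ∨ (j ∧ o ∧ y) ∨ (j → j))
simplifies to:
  False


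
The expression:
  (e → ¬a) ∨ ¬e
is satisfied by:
  {e: False, a: False}
  {a: True, e: False}
  {e: True, a: False}


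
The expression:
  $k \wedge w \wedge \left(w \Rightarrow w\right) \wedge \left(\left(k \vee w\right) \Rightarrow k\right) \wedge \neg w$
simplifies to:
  $\text{False}$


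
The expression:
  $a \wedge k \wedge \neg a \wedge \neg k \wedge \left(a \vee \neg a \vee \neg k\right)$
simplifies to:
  $\text{False}$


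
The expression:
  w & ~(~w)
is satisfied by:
  {w: True}


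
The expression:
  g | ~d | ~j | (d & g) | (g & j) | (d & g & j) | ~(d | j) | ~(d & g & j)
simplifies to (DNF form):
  True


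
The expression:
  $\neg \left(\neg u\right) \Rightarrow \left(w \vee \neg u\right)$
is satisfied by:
  {w: True, u: False}
  {u: False, w: False}
  {u: True, w: True}


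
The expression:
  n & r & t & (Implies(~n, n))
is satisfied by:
  {t: True, r: True, n: True}


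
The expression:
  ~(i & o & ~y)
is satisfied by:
  {y: True, o: False, i: False}
  {o: False, i: False, y: False}
  {y: True, i: True, o: False}
  {i: True, o: False, y: False}
  {y: True, o: True, i: False}
  {o: True, y: False, i: False}
  {y: True, i: True, o: True}


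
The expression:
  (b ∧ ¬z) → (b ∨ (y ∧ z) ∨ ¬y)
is always true.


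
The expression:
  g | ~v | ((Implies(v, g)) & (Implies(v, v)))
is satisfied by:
  {g: True, v: False}
  {v: False, g: False}
  {v: True, g: True}


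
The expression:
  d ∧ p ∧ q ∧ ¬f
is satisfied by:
  {p: True, d: True, q: True, f: False}


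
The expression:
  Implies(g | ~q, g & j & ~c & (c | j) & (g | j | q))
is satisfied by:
  {j: True, q: True, c: False, g: False}
  {q: True, j: False, c: False, g: False}
  {j: True, q: True, c: True, g: False}
  {q: True, c: True, j: False, g: False}
  {g: True, q: True, j: True, c: False}
  {g: True, j: True, c: False, q: False}


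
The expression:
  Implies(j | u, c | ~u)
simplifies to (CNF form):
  c | ~u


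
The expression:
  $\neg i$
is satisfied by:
  {i: False}


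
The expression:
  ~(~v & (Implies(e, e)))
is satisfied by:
  {v: True}


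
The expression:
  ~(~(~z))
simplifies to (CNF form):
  ~z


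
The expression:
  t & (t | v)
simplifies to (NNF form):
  t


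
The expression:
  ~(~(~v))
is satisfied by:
  {v: False}


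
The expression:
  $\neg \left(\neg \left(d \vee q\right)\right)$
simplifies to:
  $d \vee q$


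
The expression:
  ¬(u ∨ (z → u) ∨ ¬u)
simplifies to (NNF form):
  False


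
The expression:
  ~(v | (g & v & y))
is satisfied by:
  {v: False}


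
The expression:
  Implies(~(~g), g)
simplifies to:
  True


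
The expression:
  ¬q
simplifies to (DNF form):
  ¬q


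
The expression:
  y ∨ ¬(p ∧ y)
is always true.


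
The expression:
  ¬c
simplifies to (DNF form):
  ¬c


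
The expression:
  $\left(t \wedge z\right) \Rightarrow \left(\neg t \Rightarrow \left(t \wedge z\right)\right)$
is always true.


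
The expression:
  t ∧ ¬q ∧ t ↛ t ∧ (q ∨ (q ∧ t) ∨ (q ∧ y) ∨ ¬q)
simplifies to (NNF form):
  False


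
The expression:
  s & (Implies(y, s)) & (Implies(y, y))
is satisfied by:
  {s: True}


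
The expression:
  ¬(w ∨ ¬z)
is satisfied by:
  {z: True, w: False}


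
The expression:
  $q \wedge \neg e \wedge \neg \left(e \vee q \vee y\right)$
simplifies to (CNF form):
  $\text{False}$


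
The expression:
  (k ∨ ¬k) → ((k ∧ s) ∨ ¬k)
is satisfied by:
  {s: True, k: False}
  {k: False, s: False}
  {k: True, s: True}


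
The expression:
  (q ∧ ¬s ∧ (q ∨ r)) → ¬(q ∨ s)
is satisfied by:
  {s: True, q: False}
  {q: False, s: False}
  {q: True, s: True}


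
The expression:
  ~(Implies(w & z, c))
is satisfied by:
  {z: True, w: True, c: False}


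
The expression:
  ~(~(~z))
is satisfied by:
  {z: False}


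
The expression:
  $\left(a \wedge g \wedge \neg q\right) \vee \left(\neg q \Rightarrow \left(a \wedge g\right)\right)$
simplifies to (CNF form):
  $\left(a \vee q\right) \wedge \left(g \vee q\right)$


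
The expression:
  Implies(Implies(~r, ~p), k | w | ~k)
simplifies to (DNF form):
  True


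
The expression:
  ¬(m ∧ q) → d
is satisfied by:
  {d: True, m: True, q: True}
  {d: True, m: True, q: False}
  {d: True, q: True, m: False}
  {d: True, q: False, m: False}
  {m: True, q: True, d: False}


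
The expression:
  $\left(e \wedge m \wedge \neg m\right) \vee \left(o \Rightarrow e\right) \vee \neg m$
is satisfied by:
  {e: True, o: False, m: False}
  {o: False, m: False, e: False}
  {e: True, m: True, o: False}
  {m: True, o: False, e: False}
  {e: True, o: True, m: False}
  {o: True, e: False, m: False}
  {e: True, m: True, o: True}


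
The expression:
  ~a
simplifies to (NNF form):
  ~a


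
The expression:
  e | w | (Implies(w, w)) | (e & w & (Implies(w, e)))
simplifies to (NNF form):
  True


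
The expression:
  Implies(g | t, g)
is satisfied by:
  {g: True, t: False}
  {t: False, g: False}
  {t: True, g: True}


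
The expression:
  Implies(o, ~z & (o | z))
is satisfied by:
  {o: False, z: False}
  {z: True, o: False}
  {o: True, z: False}


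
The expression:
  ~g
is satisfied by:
  {g: False}


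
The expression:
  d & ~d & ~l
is never true.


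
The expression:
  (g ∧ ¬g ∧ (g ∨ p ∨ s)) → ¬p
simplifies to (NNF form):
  True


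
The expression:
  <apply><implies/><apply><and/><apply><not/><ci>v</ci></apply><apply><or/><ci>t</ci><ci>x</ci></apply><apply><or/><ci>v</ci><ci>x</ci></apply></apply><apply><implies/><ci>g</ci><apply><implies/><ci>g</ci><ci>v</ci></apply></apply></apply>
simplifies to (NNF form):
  <apply><or/><ci>v</ci><apply><not/><ci>g</ci></apply><apply><not/><ci>x</ci></apply></apply>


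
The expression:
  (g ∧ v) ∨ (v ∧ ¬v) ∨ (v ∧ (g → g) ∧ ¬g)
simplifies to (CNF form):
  v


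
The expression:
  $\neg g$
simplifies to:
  $\neg g$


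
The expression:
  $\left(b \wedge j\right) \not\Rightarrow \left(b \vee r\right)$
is never true.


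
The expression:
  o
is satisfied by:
  {o: True}


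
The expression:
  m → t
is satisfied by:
  {t: True, m: False}
  {m: False, t: False}
  {m: True, t: True}


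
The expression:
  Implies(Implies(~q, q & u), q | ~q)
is always true.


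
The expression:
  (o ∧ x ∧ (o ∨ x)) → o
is always true.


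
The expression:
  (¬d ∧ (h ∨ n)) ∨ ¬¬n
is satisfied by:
  {n: True, h: True, d: False}
  {n: True, h: False, d: False}
  {n: True, d: True, h: True}
  {n: True, d: True, h: False}
  {h: True, d: False, n: False}


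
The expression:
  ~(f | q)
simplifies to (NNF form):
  ~f & ~q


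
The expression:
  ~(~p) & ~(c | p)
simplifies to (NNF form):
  False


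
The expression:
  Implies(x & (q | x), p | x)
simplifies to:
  True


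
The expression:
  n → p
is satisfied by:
  {p: True, n: False}
  {n: False, p: False}
  {n: True, p: True}


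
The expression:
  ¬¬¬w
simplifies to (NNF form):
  ¬w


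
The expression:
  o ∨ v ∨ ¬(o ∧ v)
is always true.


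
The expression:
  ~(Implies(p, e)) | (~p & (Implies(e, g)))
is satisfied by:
  {g: True, e: False, p: False}
  {g: False, e: False, p: False}
  {p: True, g: True, e: False}
  {p: True, g: False, e: False}
  {e: True, g: True, p: False}


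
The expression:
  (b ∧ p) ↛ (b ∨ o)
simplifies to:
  False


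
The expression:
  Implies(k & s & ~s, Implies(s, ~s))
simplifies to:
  True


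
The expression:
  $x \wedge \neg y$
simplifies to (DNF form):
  $x \wedge \neg y$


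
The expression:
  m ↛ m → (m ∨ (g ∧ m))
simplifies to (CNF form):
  True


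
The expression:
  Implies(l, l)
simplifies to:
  True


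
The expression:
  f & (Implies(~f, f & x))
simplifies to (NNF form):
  f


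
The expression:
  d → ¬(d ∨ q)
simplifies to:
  ¬d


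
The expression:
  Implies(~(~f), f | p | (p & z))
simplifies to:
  True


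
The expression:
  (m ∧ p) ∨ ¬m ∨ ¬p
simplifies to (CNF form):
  True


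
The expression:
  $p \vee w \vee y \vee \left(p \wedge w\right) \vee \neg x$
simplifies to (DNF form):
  $p \vee w \vee y \vee \neg x$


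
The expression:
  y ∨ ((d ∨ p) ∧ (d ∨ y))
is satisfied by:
  {y: True, d: True}
  {y: True, d: False}
  {d: True, y: False}


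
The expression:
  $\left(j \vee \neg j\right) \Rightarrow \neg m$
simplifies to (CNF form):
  $\neg m$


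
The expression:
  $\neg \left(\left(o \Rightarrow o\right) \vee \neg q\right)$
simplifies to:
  $\text{False}$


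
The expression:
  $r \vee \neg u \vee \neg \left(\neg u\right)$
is always true.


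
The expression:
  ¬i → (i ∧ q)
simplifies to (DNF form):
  i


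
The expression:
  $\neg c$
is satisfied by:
  {c: False}


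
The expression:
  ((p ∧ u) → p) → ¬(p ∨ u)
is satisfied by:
  {u: False, p: False}


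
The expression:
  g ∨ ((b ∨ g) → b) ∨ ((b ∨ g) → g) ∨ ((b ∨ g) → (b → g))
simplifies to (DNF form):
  True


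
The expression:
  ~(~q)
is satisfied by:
  {q: True}


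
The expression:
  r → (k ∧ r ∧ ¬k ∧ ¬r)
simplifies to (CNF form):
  ¬r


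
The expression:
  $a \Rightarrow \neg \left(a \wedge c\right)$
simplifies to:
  $\neg a \vee \neg c$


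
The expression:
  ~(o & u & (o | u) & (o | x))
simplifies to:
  ~o | ~u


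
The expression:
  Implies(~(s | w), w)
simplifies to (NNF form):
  s | w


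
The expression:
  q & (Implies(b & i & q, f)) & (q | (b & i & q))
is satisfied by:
  {f: True, q: True, b: False, i: False}
  {q: True, i: False, f: False, b: False}
  {i: True, f: True, q: True, b: False}
  {i: True, q: True, f: False, b: False}
  {b: True, f: True, q: True, i: False}
  {b: True, q: True, i: False, f: False}
  {b: True, i: True, q: True, f: True}


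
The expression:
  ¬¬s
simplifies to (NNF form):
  s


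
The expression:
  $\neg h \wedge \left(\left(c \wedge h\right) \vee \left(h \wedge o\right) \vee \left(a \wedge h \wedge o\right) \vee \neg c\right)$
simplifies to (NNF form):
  $\neg c \wedge \neg h$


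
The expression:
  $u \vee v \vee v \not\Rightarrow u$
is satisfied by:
  {v: True, u: True}
  {v: True, u: False}
  {u: True, v: False}


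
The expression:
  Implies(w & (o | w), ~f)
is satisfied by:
  {w: False, f: False}
  {f: True, w: False}
  {w: True, f: False}


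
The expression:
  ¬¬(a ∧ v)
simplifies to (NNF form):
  a ∧ v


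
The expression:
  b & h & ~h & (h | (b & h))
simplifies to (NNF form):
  False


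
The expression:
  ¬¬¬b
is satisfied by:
  {b: False}


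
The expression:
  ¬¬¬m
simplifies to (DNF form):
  ¬m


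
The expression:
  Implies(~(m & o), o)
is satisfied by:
  {o: True}


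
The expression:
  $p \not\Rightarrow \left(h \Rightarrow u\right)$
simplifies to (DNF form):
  $h \wedge p \wedge \neg u$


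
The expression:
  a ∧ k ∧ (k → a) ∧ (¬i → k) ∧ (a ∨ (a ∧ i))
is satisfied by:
  {a: True, k: True}


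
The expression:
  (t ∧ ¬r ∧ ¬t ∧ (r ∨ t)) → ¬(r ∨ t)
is always true.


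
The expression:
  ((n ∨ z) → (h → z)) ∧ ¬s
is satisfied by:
  {z: True, h: False, s: False, n: False}
  {n: False, h: False, z: False, s: False}
  {n: True, z: True, h: False, s: False}
  {n: True, h: False, z: False, s: False}
  {z: True, h: True, n: False, s: False}
  {h: True, n: False, z: False, s: False}
  {n: True, h: True, z: True, s: False}


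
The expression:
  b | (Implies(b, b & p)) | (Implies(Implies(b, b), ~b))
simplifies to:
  True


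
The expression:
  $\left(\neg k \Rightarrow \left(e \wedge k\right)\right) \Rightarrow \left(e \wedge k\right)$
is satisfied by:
  {e: True, k: False}
  {k: False, e: False}
  {k: True, e: True}


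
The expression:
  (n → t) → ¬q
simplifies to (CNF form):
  (n ∨ ¬q) ∧ (¬q ∨ ¬t)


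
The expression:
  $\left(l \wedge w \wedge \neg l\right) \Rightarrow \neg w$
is always true.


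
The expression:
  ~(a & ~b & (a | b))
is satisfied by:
  {b: True, a: False}
  {a: False, b: False}
  {a: True, b: True}


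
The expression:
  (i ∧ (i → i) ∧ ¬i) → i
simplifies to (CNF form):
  True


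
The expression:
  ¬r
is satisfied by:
  {r: False}


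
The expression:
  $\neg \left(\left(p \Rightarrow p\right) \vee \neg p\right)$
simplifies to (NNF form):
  $\text{False}$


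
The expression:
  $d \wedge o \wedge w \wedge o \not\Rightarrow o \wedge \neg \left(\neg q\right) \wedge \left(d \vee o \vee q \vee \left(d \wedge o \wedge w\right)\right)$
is never true.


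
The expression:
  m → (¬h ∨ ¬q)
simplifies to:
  ¬h ∨ ¬m ∨ ¬q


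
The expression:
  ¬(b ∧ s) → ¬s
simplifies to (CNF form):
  b ∨ ¬s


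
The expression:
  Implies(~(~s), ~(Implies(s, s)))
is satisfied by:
  {s: False}


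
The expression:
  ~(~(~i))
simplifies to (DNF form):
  ~i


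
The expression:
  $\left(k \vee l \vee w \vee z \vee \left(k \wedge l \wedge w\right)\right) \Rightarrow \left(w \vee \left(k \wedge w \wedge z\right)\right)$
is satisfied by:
  {w: True, l: False, z: False, k: False}
  {w: True, k: True, l: False, z: False}
  {w: True, z: True, l: False, k: False}
  {w: True, k: True, z: True, l: False}
  {w: True, l: True, z: False, k: False}
  {w: True, k: True, l: True, z: False}
  {w: True, z: True, l: True, k: False}
  {w: True, k: True, z: True, l: True}
  {k: False, l: False, z: False, w: False}


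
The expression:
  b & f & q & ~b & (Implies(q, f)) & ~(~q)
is never true.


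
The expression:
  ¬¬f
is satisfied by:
  {f: True}


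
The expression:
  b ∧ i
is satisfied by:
  {i: True, b: True}


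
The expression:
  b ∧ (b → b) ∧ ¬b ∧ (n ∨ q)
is never true.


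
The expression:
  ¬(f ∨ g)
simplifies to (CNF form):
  ¬f ∧ ¬g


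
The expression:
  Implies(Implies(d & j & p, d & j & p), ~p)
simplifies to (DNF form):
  ~p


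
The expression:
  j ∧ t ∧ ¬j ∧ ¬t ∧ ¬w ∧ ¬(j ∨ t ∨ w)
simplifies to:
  False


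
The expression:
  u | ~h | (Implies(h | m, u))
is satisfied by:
  {u: True, h: False}
  {h: False, u: False}
  {h: True, u: True}


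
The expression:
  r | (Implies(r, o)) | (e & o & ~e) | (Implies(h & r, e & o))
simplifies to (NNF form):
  True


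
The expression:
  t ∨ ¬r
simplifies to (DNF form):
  t ∨ ¬r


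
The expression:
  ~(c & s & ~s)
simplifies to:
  True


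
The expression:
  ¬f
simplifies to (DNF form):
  ¬f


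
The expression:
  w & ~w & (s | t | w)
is never true.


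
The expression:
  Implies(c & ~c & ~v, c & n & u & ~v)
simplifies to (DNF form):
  True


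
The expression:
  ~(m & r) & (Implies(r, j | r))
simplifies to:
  ~m | ~r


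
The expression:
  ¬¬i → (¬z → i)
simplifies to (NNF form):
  True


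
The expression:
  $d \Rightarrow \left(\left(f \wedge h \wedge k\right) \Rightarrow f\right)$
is always true.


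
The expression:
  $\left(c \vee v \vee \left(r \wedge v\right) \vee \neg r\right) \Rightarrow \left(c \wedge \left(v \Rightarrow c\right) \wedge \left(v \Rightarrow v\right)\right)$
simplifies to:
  $c \vee \left(r \wedge \neg v\right)$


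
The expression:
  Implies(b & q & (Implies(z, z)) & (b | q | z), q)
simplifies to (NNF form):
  True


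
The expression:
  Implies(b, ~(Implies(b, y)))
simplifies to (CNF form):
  ~b | ~y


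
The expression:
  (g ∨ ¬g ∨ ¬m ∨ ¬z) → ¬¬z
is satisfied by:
  {z: True}


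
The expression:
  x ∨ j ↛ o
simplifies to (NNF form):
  x ∨ (j ∧ ¬o)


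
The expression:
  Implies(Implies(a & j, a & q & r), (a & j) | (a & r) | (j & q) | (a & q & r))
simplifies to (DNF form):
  (a & j) | (a & r) | (j & q)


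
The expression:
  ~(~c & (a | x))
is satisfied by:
  {c: True, x: False, a: False}
  {a: True, c: True, x: False}
  {c: True, x: True, a: False}
  {a: True, c: True, x: True}
  {a: False, x: False, c: False}


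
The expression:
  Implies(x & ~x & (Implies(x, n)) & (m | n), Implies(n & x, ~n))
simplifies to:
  True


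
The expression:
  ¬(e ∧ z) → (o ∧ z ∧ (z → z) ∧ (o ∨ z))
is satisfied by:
  {z: True, o: True, e: True}
  {z: True, o: True, e: False}
  {z: True, e: True, o: False}


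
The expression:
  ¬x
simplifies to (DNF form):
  ¬x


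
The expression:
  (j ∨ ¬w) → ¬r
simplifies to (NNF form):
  (w ∧ ¬j) ∨ ¬r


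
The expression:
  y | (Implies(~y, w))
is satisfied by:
  {y: True, w: True}
  {y: True, w: False}
  {w: True, y: False}


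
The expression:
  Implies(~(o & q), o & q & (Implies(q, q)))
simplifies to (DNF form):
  o & q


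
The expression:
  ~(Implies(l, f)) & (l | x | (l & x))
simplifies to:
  l & ~f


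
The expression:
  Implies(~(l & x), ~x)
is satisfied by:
  {l: True, x: False}
  {x: False, l: False}
  {x: True, l: True}


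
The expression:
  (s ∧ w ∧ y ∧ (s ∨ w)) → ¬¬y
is always true.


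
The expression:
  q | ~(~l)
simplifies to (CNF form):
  l | q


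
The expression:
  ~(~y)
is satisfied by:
  {y: True}


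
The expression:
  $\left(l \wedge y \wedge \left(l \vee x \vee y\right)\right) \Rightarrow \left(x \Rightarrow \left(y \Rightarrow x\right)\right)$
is always true.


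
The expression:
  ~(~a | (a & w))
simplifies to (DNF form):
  a & ~w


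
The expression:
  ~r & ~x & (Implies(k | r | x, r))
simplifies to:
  ~k & ~r & ~x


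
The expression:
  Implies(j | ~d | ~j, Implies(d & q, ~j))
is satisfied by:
  {q: False, d: False, j: False}
  {j: True, q: False, d: False}
  {d: True, q: False, j: False}
  {j: True, d: True, q: False}
  {q: True, j: False, d: False}
  {j: True, q: True, d: False}
  {d: True, q: True, j: False}


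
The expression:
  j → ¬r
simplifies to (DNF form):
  ¬j ∨ ¬r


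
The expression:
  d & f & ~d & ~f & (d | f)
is never true.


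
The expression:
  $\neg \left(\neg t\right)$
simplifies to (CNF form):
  $t$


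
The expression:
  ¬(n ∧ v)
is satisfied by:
  {v: False, n: False}
  {n: True, v: False}
  {v: True, n: False}


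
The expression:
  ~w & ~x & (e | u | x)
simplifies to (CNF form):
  ~w & ~x & (e | u)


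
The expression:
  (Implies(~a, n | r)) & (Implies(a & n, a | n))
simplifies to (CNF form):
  a | n | r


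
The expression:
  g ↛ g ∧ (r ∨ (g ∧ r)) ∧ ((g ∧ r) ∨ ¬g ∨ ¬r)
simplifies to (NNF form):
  False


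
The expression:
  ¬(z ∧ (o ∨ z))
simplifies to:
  ¬z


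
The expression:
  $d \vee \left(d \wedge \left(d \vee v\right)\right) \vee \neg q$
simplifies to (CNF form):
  $d \vee \neg q$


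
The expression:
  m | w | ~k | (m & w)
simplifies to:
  m | w | ~k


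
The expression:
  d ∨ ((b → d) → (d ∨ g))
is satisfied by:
  {b: True, d: True, g: True}
  {b: True, d: True, g: False}
  {b: True, g: True, d: False}
  {b: True, g: False, d: False}
  {d: True, g: True, b: False}
  {d: True, g: False, b: False}
  {g: True, d: False, b: False}


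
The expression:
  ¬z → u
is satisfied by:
  {z: True, u: True}
  {z: True, u: False}
  {u: True, z: False}


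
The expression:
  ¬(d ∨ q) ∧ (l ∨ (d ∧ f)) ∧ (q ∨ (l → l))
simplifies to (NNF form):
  l ∧ ¬d ∧ ¬q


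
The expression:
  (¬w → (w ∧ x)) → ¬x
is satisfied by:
  {w: False, x: False}
  {x: True, w: False}
  {w: True, x: False}


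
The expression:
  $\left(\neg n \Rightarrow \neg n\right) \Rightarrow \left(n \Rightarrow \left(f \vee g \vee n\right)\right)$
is always true.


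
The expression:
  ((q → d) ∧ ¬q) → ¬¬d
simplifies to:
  d ∨ q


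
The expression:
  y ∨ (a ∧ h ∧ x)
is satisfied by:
  {y: True, h: True, x: True, a: True}
  {y: True, h: True, x: True, a: False}
  {y: True, h: True, a: True, x: False}
  {y: True, h: True, a: False, x: False}
  {y: True, x: True, a: True, h: False}
  {y: True, x: True, a: False, h: False}
  {y: True, x: False, a: True, h: False}
  {y: True, x: False, a: False, h: False}
  {h: True, x: True, a: True, y: False}


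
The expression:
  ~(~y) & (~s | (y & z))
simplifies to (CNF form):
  y & (z | ~s)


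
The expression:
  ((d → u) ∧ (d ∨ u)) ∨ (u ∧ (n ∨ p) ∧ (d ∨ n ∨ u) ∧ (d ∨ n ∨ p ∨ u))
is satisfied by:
  {u: True}


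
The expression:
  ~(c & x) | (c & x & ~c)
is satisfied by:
  {c: False, x: False}
  {x: True, c: False}
  {c: True, x: False}


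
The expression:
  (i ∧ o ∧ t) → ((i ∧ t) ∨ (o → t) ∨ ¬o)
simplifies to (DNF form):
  True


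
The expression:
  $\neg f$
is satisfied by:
  {f: False}


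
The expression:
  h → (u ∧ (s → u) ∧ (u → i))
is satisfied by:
  {u: True, i: True, h: False}
  {u: True, i: False, h: False}
  {i: True, u: False, h: False}
  {u: False, i: False, h: False}
  {u: True, h: True, i: True}


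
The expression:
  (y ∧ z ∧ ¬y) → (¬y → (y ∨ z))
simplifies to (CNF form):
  True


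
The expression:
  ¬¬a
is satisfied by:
  {a: True}


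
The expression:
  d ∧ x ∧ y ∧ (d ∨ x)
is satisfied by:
  {y: True, d: True, x: True}
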